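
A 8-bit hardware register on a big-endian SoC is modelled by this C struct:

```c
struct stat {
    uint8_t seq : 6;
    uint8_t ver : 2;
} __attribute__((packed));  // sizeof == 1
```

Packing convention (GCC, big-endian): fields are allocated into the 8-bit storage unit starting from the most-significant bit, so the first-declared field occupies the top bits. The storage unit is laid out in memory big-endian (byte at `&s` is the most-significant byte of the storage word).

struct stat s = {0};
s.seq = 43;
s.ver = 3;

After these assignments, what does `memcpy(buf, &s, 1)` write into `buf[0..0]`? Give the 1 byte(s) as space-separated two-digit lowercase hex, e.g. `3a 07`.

af

seq:6 = 43 → 0x2b << 2 → word 0xac
ver:2 = 3 → 0x3 << 0 → word 0xaf
word = 0xaf → big-endian bytes:
  [0]=0xaf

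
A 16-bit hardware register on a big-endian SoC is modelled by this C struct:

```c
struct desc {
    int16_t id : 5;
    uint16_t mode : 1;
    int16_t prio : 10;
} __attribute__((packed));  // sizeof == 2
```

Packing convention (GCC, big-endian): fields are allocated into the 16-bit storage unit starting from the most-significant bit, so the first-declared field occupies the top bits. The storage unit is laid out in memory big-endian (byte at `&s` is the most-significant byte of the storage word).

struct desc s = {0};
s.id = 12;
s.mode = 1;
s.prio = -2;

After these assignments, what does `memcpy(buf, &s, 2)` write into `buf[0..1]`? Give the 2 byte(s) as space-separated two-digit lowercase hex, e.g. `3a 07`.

67 fe

id:5 = 12 → 0xc << 11 → word 0x6000
mode:1 = 1 → 0x1 << 10 → word 0x6400
prio:10 = -2 → 0x3fe << 0 → word 0x67fe
word = 0x67fe → big-endian bytes:
  [0]=0x67  [1]=0xfe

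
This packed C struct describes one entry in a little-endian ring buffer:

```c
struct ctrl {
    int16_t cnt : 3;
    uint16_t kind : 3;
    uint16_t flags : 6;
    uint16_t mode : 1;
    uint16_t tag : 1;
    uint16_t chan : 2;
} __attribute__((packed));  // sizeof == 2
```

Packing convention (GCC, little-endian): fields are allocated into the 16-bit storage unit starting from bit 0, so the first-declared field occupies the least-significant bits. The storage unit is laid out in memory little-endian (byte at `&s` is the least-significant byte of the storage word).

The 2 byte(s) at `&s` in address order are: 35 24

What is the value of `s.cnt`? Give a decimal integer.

[0]=0x35 [1]=0x24 (little-endian) → word 0x2435
cnt [0+:3] = (word>>0) & 0x7 = 5  ←
kind [3+:3] = (word>>3) & 0x7 = 6
flags [6+:6] = (word>>6) & 0x3f = 16
mode [12+:1] = (word>>12) & 0x1 = 0
tag [13+:1] = (word>>13) & 0x1 = 1
chan [14+:2] = (word>>14) & 0x3 = 0
cnt signed 3b, MSB=1: 5 - 8 = -3

-3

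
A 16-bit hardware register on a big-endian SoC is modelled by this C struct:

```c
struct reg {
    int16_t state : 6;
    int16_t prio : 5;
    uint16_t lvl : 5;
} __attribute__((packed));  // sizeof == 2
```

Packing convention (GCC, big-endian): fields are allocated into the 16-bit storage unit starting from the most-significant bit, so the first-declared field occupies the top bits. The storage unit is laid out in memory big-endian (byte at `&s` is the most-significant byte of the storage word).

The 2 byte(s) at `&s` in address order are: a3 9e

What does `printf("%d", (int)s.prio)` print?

[0]=0xa3 [1]=0x9e (big-endian) → word 0xa39e
state:6 @ bit 10 → (0xa39e>>10)&0x3f = 0x28
prio:5 @ bit 5 → (0xa39e>>5)&0x1f = 0x1c  ←
lvl:5 @ bit 0 → (0xa39e>>0)&0x1f = 0x1e
prio signed 5b, MSB=1: 28 - 32 = -4

-4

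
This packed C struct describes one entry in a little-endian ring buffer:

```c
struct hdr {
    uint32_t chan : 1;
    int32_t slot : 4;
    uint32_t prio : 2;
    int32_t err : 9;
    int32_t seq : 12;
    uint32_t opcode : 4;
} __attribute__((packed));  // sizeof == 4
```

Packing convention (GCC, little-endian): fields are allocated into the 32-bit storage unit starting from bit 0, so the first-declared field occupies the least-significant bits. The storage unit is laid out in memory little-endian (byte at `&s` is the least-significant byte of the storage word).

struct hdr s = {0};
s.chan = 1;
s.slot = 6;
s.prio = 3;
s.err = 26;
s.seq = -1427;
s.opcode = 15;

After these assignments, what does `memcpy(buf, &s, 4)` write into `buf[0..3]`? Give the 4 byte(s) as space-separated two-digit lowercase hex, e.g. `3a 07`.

chan:1 = 1 → 0x1 << 0 → word 0x00000001
slot:4 = 6 → 0x6 << 1 → word 0x0000000d
prio:2 = 3 → 0x3 << 5 → word 0x0000006d
err:9 = 26 → 0x1a << 7 → word 0x00000d6d
seq:12 = -1427 → 0xa6d << 16 → word 0x0a6d0d6d
opcode:4 = 15 → 0xf << 28 → word 0xfa6d0d6d
word = 0xfa6d0d6d → little-endian bytes:
  [0]=0x6d  [1]=0x0d  [2]=0x6d  [3]=0xfa

6d 0d 6d fa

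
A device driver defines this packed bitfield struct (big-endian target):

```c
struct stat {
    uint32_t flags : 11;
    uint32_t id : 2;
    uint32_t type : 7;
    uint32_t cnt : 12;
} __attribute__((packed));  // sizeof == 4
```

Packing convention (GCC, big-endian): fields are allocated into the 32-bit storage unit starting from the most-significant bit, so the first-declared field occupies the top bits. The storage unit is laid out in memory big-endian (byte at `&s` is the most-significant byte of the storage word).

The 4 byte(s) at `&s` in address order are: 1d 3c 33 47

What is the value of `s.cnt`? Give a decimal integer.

839

[0]=0x1d [1]=0x3c [2]=0x33 [3]=0x47 (big-endian) → word 0x1d3c3347
flags [21+:11] = (word>>21) & 0x7ff = 233
id [19+:2] = (word>>19) & 0x3 = 3
type [12+:7] = (word>>12) & 0x7f = 67
cnt [0+:12] = (word>>0) & 0xfff = 839  ←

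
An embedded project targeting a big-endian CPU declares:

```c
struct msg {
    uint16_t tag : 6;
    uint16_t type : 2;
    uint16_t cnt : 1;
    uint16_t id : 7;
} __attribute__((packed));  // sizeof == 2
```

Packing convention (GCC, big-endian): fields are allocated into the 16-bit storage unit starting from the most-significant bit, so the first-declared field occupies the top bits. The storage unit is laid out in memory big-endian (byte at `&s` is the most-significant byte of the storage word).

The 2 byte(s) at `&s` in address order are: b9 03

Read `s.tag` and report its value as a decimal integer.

[0]=0xb9 [1]=0x03 (big-endian) → word 0xb903
tag:6 @ bit 10 → (0xb903>>10)&0x3f = 0x2e  ←
type:2 @ bit 8 → (0xb903>>8)&0x3 = 0x1
cnt:1 @ bit 7 → (0xb903>>7)&0x1 = 0x0
id:7 @ bit 0 → (0xb903>>0)&0x7f = 0x3

46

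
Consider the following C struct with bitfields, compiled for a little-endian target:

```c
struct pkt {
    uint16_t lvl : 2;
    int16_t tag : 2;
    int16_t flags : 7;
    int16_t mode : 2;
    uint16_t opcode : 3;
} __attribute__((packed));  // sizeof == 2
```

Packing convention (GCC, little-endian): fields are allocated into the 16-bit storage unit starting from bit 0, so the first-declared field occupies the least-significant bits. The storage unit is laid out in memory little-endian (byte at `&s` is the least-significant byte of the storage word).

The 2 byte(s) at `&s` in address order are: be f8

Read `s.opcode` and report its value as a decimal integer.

[0]=0xbe [1]=0xf8 (little-endian) → word 0xf8be
lvl [0+:2] = (word>>0) & 0x3 = 2
tag [2+:2] = (word>>2) & 0x3 = 3
flags [4+:7] = (word>>4) & 0x7f = 11
mode [11+:2] = (word>>11) & 0x3 = 3
opcode [13+:3] = (word>>13) & 0x7 = 7  ←

7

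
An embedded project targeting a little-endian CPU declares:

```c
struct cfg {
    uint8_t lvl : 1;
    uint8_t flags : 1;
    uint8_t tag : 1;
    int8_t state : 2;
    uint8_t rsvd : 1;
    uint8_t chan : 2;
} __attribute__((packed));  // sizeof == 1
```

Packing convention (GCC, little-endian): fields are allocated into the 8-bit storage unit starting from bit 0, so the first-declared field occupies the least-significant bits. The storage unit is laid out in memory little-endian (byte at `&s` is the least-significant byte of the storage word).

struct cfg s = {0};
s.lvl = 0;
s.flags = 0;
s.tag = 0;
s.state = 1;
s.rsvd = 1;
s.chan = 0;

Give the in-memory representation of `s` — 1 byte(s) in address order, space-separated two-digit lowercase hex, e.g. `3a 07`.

28

[0+:1] lvl=0 & 0x1 = 0x0; word=0x00
[1+:1] flags=0 & 0x1 = 0x0; word=0x00
[2+:1] tag=0 & 0x1 = 0x0; word=0x00
[3+:2] state=1 & 0x3 = 0x1; word=0x08
[5+:1] rsvd=1 & 0x1 = 0x1; word=0x28
[6+:2] chan=0 & 0x3 = 0x0; word=0x28
word = 0x28 → little-endian bytes:
  [0]=0x28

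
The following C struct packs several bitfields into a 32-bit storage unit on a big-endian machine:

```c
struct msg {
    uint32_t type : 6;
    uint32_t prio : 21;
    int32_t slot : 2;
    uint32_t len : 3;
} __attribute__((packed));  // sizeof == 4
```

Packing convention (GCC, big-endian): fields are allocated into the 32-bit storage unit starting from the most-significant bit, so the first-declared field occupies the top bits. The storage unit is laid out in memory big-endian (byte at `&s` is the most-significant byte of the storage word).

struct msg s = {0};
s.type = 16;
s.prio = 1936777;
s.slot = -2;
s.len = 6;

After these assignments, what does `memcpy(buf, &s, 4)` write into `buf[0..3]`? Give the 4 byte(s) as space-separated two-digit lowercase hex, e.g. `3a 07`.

[26+:6] type=16 & 0x3f = 0x10; word=0x40000000
[5+:21] prio=1936777 & 0x1fffff = 0x1d8d89; word=0x43b1b120
[3+:2] slot=-2 & 0x3 = 0x2; word=0x43b1b130
[0+:3] len=6 & 0x7 = 0x6; word=0x43b1b136
word = 0x43b1b136 → big-endian bytes:
  [0]=0x43  [1]=0xb1  [2]=0xb1  [3]=0x36

43 b1 b1 36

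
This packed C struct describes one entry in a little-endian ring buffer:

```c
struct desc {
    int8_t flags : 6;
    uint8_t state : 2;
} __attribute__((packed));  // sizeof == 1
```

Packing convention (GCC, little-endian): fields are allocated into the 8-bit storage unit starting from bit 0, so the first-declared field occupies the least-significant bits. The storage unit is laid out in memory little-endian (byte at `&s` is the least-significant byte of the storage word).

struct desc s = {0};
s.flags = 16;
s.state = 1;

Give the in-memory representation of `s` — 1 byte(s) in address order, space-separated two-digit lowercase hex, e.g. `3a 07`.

flags (6b) val=16 bits=0x10 at bit 0: 0x10
state (2b) val=1 bits=0x1 at bit 6: 0x50
word = 0x50 → little-endian bytes:
  [0]=0x50

50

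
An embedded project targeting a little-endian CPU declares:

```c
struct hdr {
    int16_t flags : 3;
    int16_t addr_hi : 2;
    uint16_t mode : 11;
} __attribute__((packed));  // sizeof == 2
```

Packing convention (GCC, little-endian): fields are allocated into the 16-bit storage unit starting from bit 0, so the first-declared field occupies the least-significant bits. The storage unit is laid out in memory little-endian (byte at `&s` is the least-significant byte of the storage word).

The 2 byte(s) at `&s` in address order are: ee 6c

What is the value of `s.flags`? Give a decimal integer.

-2

[0]=0xee [1]=0x6c (little-endian) → word 0x6cee
flags:3 @ bit 0 → (0x6cee>>0)&0x7 = 0x6  ←
addr_hi:2 @ bit 3 → (0x6cee>>3)&0x3 = 0x1
mode:11 @ bit 5 → (0x6cee>>5)&0x7ff = 0x367
flags signed 3b, MSB=1: 6 - 8 = -2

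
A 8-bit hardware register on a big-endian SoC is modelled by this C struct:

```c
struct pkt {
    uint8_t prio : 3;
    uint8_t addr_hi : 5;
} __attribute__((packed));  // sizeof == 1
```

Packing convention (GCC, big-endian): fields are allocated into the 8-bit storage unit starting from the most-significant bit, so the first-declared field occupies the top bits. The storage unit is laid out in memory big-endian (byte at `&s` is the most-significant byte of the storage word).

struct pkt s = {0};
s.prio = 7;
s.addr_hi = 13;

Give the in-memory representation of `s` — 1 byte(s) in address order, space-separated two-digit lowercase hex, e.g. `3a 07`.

ed

prio:3 = 7 → 0x7 << 5 → word 0xe0
addr_hi:5 = 13 → 0xd << 0 → word 0xed
word = 0xed → big-endian bytes:
  [0]=0xed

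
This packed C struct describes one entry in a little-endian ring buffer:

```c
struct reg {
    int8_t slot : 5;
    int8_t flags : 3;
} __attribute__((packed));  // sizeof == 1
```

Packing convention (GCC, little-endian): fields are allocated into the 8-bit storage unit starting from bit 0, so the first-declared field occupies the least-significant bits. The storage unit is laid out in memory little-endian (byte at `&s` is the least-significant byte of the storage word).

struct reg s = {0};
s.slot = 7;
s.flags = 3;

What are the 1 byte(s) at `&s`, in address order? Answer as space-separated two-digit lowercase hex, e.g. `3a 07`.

67

[0+:5] slot=7 & 0x1f = 0x7; word=0x07
[5+:3] flags=3 & 0x7 = 0x3; word=0x67
word = 0x67 → little-endian bytes:
  [0]=0x67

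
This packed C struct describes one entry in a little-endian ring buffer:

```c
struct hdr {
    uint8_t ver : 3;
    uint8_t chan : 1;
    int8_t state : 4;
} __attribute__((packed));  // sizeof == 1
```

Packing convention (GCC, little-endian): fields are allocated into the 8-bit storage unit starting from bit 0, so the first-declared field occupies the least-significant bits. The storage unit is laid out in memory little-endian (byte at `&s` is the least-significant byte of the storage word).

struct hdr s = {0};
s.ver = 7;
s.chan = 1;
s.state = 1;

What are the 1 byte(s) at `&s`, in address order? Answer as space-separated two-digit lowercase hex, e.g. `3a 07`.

1f

ver (3b) val=7 bits=0x7 at bit 0: 0x07
chan (1b) val=1 bits=0x1 at bit 3: 0x0f
state (4b) val=1 bits=0x1 at bit 4: 0x1f
word = 0x1f → little-endian bytes:
  [0]=0x1f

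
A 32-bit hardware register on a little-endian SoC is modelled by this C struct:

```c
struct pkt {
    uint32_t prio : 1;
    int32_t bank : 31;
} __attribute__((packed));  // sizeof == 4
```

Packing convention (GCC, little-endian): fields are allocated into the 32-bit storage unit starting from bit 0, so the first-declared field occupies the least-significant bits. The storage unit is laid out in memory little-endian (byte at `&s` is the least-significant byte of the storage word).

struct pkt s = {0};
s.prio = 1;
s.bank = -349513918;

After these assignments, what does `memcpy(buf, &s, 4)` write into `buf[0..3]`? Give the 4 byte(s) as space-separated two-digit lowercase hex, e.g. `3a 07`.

prio (1b) val=1 bits=0x1 at bit 0: 0x00000001
bank (31b) val=-349513918 bits=0x6b2ad742 at bit 1: 0xd655ae85
word = 0xd655ae85 → little-endian bytes:
  [0]=0x85  [1]=0xae  [2]=0x55  [3]=0xd6

85 ae 55 d6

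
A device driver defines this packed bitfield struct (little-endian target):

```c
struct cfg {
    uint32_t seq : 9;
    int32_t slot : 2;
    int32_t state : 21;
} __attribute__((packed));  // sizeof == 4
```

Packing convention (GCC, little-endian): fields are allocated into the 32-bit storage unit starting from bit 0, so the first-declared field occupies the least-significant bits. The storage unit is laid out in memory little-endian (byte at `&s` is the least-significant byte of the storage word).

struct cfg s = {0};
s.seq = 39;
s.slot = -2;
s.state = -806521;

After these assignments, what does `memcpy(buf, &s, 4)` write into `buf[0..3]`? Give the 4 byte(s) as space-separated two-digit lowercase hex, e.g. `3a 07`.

seq (9b) val=39 bits=0x27 at bit 0: 0x00000027
slot (2b) val=-2 bits=0x2 at bit 9: 0x00000427
state (21b) val=-806521 bits=0x13b187 at bit 11: 0x9d8c3c27
word = 0x9d8c3c27 → little-endian bytes:
  [0]=0x27  [1]=0x3c  [2]=0x8c  [3]=0x9d

27 3c 8c 9d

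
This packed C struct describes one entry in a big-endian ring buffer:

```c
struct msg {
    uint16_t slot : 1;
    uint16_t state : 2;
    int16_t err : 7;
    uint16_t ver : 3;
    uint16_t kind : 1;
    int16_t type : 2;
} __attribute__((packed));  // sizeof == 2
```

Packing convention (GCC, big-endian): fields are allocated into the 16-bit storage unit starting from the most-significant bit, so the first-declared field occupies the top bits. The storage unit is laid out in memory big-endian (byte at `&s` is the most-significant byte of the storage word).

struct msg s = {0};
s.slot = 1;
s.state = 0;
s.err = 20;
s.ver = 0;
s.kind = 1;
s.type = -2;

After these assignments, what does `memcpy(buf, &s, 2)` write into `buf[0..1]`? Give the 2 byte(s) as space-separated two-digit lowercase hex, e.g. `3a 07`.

[15+:1] slot=1 & 0x1 = 0x1; word=0x8000
[13+:2] state=0 & 0x3 = 0x0; word=0x8000
[6+:7] err=20 & 0x7f = 0x14; word=0x8500
[3+:3] ver=0 & 0x7 = 0x0; word=0x8500
[2+:1] kind=1 & 0x1 = 0x1; word=0x8504
[0+:2] type=-2 & 0x3 = 0x2; word=0x8506
word = 0x8506 → big-endian bytes:
  [0]=0x85  [1]=0x06

85 06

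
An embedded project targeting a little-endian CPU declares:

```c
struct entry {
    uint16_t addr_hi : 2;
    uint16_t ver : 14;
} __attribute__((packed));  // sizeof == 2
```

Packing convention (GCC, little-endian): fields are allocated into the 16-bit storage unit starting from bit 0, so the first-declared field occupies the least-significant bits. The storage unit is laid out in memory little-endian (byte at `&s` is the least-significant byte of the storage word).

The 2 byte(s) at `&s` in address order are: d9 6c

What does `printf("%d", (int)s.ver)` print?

6966

[0]=0xd9 [1]=0x6c (little-endian) → word 0x6cd9
addr_hi [0+:2] = (word>>0) & 0x3 = 1
ver [2+:14] = (word>>2) & 0x3fff = 6966  ←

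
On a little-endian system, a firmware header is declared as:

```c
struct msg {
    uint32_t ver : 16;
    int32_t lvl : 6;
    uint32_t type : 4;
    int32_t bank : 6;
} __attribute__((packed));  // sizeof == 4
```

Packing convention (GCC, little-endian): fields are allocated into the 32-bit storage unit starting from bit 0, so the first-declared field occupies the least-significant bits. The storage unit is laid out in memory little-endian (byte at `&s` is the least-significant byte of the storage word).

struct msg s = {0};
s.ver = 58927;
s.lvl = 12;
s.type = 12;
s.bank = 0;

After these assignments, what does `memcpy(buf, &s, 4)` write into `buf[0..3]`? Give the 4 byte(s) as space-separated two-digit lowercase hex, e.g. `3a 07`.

[0+:16] ver=58927 & 0xffff = 0xe62f; word=0x0000e62f
[16+:6] lvl=12 & 0x3f = 0xc; word=0x000ce62f
[22+:4] type=12 & 0xf = 0xc; word=0x030ce62f
[26+:6] bank=0 & 0x3f = 0x0; word=0x030ce62f
word = 0x030ce62f → little-endian bytes:
  [0]=0x2f  [1]=0xe6  [2]=0x0c  [3]=0x03

2f e6 0c 03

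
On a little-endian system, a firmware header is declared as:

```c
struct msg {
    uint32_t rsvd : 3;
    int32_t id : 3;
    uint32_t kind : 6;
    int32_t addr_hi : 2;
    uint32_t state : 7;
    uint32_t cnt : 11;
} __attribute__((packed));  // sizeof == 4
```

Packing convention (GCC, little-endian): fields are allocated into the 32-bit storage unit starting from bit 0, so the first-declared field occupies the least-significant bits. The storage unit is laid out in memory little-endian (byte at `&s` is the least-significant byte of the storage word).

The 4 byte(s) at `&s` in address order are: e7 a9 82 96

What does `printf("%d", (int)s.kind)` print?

[0]=0xe7 [1]=0xa9 [2]=0x82 [3]=0x96 (little-endian) → word 0x9682a9e7
rsvd [0+:3] = (word>>0) & 0x7 = 7
id [3+:3] = (word>>3) & 0x7 = 4
kind [6+:6] = (word>>6) & 0x3f = 39  ←
addr_hi [12+:2] = (word>>12) & 0x3 = 2
state [14+:7] = (word>>14) & 0x7f = 10
cnt [21+:11] = (word>>21) & 0x7ff = 1204

39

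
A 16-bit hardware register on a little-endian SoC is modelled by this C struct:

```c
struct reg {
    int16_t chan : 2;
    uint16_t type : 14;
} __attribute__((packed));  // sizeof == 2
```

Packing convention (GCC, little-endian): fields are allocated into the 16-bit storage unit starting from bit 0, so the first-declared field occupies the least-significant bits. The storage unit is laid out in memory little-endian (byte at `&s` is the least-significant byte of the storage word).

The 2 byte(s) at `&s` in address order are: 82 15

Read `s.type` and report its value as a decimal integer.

1376

[0]=0x82 [1]=0x15 (little-endian) → word 0x1582
chan:2 @ bit 0 → (0x1582>>0)&0x3 = 0x2
type:14 @ bit 2 → (0x1582>>2)&0x3fff = 0x560  ←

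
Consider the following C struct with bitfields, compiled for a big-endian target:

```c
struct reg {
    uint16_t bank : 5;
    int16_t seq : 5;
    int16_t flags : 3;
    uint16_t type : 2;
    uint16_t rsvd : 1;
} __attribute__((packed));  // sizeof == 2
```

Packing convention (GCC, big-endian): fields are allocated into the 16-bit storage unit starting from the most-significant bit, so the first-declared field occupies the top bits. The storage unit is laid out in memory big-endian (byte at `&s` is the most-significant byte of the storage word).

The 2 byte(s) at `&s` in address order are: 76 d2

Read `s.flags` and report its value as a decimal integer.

[0]=0x76 [1]=0xd2 (big-endian) → word 0x76d2
bank:5 @ bit 11 → (0x76d2>>11)&0x1f = 0xe
seq:5 @ bit 6 → (0x76d2>>6)&0x1f = 0x1b
flags:3 @ bit 3 → (0x76d2>>3)&0x7 = 0x2  ←
type:2 @ bit 1 → (0x76d2>>1)&0x3 = 0x1
rsvd:1 @ bit 0 → (0x76d2>>0)&0x1 = 0x0
flags signed 3b, MSB=0: value = 2

2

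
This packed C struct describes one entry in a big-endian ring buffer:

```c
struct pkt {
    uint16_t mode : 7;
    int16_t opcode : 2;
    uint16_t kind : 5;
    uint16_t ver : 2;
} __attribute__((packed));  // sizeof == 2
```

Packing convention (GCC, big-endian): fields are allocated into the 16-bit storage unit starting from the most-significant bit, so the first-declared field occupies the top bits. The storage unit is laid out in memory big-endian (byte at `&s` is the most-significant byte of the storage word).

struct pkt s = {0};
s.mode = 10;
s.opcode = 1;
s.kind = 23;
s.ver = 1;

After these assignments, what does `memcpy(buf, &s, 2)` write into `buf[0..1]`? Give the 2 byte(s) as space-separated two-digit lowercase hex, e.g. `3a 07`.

14 dd

mode (7b) val=10 bits=0xa at bit 9: 0x1400
opcode (2b) val=1 bits=0x1 at bit 7: 0x1480
kind (5b) val=23 bits=0x17 at bit 2: 0x14dc
ver (2b) val=1 bits=0x1 at bit 0: 0x14dd
word = 0x14dd → big-endian bytes:
  [0]=0x14  [1]=0xdd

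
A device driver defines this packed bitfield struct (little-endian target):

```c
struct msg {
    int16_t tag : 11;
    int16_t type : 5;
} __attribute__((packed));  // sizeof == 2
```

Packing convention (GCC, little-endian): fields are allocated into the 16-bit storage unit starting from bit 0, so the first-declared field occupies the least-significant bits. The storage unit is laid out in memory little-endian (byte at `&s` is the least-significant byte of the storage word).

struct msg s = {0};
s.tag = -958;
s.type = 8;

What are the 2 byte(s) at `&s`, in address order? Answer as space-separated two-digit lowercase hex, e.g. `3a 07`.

42 44

tag (11b) val=-958 bits=0x442 at bit 0: 0x0442
type (5b) val=8 bits=0x8 at bit 11: 0x4442
word = 0x4442 → little-endian bytes:
  [0]=0x42  [1]=0x44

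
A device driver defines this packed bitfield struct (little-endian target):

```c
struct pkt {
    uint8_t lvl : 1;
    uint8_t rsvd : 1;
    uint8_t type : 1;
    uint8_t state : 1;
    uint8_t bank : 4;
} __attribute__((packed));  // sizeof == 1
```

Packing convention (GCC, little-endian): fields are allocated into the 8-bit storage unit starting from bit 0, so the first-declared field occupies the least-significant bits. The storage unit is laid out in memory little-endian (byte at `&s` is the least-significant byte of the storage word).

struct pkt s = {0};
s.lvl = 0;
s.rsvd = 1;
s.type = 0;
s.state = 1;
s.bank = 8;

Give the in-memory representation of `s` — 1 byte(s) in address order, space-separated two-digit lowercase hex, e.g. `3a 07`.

lvl:1 = 0 → 0x0 << 0 → word 0x00
rsvd:1 = 1 → 0x1 << 1 → word 0x02
type:1 = 0 → 0x0 << 2 → word 0x02
state:1 = 1 → 0x1 << 3 → word 0x0a
bank:4 = 8 → 0x8 << 4 → word 0x8a
word = 0x8a → little-endian bytes:
  [0]=0x8a

8a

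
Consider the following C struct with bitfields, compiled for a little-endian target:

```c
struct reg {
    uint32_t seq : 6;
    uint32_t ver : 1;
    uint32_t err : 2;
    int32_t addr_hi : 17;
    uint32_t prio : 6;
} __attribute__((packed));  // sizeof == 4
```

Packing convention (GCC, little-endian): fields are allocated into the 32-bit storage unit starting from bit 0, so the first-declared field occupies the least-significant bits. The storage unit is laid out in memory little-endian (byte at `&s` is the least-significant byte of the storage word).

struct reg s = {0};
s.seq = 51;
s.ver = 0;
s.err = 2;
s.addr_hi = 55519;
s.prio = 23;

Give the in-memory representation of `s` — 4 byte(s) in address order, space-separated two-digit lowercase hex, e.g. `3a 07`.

[0+:6] seq=51 & 0x3f = 0x33; word=0x00000033
[6+:1] ver=0 & 0x1 = 0x0; word=0x00000033
[7+:2] err=2 & 0x3 = 0x2; word=0x00000133
[9+:17] addr_hi=55519 & 0x1ffff = 0xd8df; word=0x01b1bf33
[26+:6] prio=23 & 0x3f = 0x17; word=0x5db1bf33
word = 0x5db1bf33 → little-endian bytes:
  [0]=0x33  [1]=0xbf  [2]=0xb1  [3]=0x5d

33 bf b1 5d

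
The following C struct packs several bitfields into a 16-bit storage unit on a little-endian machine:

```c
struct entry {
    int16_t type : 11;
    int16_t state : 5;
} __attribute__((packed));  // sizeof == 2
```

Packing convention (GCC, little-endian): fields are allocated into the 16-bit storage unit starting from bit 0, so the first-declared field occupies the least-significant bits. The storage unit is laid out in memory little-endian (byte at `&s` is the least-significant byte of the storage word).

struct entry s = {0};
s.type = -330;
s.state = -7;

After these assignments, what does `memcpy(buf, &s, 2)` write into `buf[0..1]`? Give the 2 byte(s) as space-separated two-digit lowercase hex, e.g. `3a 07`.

type:11 = -330 → 0x6b6 << 0 → word 0x06b6
state:5 = -7 → 0x19 << 11 → word 0xceb6
word = 0xceb6 → little-endian bytes:
  [0]=0xb6  [1]=0xce

b6 ce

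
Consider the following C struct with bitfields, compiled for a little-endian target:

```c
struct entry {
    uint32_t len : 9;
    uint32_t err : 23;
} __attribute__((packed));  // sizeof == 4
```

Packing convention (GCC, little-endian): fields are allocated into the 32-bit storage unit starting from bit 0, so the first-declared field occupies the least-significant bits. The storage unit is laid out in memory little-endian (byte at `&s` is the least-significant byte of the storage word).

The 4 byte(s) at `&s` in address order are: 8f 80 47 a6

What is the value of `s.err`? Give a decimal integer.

[0]=0x8f [1]=0x80 [2]=0x47 [3]=0xa6 (little-endian) → word 0xa647808f
len:9 @ bit 0 → (0xa647808f>>0)&0x1ff = 0x8f
err:23 @ bit 9 → (0xa647808f>>9)&0x7fffff = 0x5323c0  ←

5448640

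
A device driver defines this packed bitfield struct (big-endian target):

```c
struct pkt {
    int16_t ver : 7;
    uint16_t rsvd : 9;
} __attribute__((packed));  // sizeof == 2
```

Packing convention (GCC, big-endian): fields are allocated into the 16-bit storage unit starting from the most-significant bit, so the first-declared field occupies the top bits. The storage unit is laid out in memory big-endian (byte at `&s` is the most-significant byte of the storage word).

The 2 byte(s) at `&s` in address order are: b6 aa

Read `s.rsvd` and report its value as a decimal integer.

170

[0]=0xb6 [1]=0xaa (big-endian) → word 0xb6aa
ver [9+:7] = (word>>9) & 0x7f = 91
rsvd [0+:9] = (word>>0) & 0x1ff = 170  ←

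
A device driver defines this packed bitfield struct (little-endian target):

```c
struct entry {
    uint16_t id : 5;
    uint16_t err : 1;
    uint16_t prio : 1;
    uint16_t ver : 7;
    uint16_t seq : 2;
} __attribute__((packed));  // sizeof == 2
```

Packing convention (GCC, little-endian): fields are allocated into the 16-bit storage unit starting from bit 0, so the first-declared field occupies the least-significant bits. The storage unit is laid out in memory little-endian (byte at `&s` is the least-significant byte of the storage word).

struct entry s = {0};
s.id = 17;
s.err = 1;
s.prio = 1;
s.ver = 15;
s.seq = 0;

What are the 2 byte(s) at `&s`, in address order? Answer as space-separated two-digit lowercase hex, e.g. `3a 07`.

f1 07

id (5b) val=17 bits=0x11 at bit 0: 0x0011
err (1b) val=1 bits=0x1 at bit 5: 0x0031
prio (1b) val=1 bits=0x1 at bit 6: 0x0071
ver (7b) val=15 bits=0xf at bit 7: 0x07f1
seq (2b) val=0 bits=0x0 at bit 14: 0x07f1
word = 0x07f1 → little-endian bytes:
  [0]=0xf1  [1]=0x07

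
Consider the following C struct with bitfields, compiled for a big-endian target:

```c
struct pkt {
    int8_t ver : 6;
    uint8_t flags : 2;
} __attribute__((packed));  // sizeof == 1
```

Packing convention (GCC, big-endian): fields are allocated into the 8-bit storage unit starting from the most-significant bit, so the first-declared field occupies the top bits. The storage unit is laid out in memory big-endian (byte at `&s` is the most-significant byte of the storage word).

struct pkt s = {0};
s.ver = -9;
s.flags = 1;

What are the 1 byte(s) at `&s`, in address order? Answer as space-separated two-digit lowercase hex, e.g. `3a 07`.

[2+:6] ver=-9 & 0x3f = 0x37; word=0xdc
[0+:2] flags=1 & 0x3 = 0x1; word=0xdd
word = 0xdd → big-endian bytes:
  [0]=0xdd

dd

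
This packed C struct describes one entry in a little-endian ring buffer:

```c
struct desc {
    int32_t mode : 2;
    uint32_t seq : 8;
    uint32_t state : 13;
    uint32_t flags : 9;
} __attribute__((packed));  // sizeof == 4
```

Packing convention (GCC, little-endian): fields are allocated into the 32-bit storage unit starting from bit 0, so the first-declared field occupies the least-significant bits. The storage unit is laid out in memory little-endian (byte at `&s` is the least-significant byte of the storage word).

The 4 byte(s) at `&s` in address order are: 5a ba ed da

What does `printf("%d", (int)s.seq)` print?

[0]=0x5a [1]=0xba [2]=0xed [3]=0xda (little-endian) → word 0xdaedba5a
mode:2 @ bit 0 → (0xdaedba5a>>0)&0x3 = 0x2
seq:8 @ bit 2 → (0xdaedba5a>>2)&0xff = 0x96  ←
state:13 @ bit 10 → (0xdaedba5a>>10)&0x1fff = 0x1b6e
flags:9 @ bit 23 → (0xdaedba5a>>23)&0x1ff = 0x1b5

150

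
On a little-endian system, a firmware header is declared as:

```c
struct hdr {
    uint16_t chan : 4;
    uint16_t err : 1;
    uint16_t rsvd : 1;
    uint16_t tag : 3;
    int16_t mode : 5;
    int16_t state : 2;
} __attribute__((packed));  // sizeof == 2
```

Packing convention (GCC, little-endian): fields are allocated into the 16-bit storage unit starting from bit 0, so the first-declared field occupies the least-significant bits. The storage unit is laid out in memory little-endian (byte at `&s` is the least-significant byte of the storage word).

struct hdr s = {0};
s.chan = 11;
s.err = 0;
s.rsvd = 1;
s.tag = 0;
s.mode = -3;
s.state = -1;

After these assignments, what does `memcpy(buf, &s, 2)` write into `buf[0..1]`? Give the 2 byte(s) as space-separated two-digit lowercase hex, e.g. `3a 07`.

[0+:4] chan=11 & 0xf = 0xb; word=0x000b
[4+:1] err=0 & 0x1 = 0x0; word=0x000b
[5+:1] rsvd=1 & 0x1 = 0x1; word=0x002b
[6+:3] tag=0 & 0x7 = 0x0; word=0x002b
[9+:5] mode=-3 & 0x1f = 0x1d; word=0x3a2b
[14+:2] state=-1 & 0x3 = 0x3; word=0xfa2b
word = 0xfa2b → little-endian bytes:
  [0]=0x2b  [1]=0xfa

2b fa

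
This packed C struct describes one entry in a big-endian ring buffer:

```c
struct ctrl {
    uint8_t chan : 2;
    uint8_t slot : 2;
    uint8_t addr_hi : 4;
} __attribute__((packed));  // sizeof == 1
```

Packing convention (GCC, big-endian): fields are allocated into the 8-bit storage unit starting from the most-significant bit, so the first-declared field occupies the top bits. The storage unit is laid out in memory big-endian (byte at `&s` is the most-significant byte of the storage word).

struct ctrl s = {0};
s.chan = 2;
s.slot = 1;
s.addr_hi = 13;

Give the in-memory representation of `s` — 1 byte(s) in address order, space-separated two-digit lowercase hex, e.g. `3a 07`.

chan:2 = 2 → 0x2 << 6 → word 0x80
slot:2 = 1 → 0x1 << 4 → word 0x90
addr_hi:4 = 13 → 0xd << 0 → word 0x9d
word = 0x9d → big-endian bytes:
  [0]=0x9d

9d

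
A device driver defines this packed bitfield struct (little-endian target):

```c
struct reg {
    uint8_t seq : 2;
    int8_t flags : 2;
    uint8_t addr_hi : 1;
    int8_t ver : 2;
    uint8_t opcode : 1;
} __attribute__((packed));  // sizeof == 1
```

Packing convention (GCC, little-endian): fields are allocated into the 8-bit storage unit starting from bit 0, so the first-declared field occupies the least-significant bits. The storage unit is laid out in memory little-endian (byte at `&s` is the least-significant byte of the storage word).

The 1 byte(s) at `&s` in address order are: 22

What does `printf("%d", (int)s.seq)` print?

[0]=0x22 (little-endian) → word 0x22
seq [0+:2] = (word>>0) & 0x3 = 2  ←
flags [2+:2] = (word>>2) & 0x3 = 0
addr_hi [4+:1] = (word>>4) & 0x1 = 0
ver [5+:2] = (word>>5) & 0x3 = 1
opcode [7+:1] = (word>>7) & 0x1 = 0

2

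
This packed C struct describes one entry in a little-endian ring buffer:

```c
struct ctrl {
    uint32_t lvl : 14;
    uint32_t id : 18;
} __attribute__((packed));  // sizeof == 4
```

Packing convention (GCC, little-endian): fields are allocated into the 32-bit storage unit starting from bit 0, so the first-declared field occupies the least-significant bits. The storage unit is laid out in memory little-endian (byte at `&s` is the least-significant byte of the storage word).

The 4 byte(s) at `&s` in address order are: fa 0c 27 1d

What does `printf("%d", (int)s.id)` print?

[0]=0xfa [1]=0x0c [2]=0x27 [3]=0x1d (little-endian) → word 0x1d270cfa
lvl [0+:14] = (word>>0) & 0x3fff = 3322
id [14+:18] = (word>>14) & 0x3ffff = 29852  ←

29852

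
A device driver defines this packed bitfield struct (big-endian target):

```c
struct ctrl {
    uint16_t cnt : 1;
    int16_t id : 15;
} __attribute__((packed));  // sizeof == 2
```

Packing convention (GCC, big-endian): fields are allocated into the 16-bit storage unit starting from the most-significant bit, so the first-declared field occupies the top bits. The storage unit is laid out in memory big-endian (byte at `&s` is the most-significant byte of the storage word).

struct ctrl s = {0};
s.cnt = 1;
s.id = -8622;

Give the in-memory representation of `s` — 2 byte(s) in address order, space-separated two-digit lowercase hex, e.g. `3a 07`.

de 52

[15+:1] cnt=1 & 0x1 = 0x1; word=0x8000
[0+:15] id=-8622 & 0x7fff = 0x5e52; word=0xde52
word = 0xde52 → big-endian bytes:
  [0]=0xde  [1]=0x52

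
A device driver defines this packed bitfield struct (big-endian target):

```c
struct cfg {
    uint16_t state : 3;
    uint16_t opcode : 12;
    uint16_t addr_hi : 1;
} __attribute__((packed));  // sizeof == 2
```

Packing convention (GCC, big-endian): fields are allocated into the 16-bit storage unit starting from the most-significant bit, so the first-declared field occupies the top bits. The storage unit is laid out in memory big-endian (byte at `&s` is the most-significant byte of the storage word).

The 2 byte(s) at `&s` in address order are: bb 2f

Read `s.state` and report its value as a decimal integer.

[0]=0xbb [1]=0x2f (big-endian) → word 0xbb2f
state:3 @ bit 13 → (0xbb2f>>13)&0x7 = 0x5  ←
opcode:12 @ bit 1 → (0xbb2f>>1)&0xfff = 0xd97
addr_hi:1 @ bit 0 → (0xbb2f>>0)&0x1 = 0x1

5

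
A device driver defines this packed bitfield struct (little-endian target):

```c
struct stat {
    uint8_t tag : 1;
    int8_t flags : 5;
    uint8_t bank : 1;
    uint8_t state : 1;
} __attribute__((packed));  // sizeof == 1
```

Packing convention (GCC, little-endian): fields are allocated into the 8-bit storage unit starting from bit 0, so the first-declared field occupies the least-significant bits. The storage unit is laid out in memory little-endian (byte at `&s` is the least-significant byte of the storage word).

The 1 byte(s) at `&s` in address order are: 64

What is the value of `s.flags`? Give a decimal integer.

-14

[0]=0x64 (little-endian) → word 0x64
tag [0+:1] = (word>>0) & 0x1 = 0
flags [1+:5] = (word>>1) & 0x1f = 18  ←
bank [6+:1] = (word>>6) & 0x1 = 1
state [7+:1] = (word>>7) & 0x1 = 0
flags signed 5b, MSB=1: 18 - 32 = -14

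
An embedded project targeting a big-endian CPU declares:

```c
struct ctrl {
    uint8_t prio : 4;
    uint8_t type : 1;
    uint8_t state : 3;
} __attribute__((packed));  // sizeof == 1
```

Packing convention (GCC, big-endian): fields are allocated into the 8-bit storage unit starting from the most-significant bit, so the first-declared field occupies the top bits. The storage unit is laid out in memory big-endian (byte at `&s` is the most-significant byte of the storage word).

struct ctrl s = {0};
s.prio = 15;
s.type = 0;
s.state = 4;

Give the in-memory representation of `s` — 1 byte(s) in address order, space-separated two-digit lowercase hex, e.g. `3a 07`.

[4+:4] prio=15 & 0xf = 0xf; word=0xf0
[3+:1] type=0 & 0x1 = 0x0; word=0xf0
[0+:3] state=4 & 0x7 = 0x4; word=0xf4
word = 0xf4 → big-endian bytes:
  [0]=0xf4

f4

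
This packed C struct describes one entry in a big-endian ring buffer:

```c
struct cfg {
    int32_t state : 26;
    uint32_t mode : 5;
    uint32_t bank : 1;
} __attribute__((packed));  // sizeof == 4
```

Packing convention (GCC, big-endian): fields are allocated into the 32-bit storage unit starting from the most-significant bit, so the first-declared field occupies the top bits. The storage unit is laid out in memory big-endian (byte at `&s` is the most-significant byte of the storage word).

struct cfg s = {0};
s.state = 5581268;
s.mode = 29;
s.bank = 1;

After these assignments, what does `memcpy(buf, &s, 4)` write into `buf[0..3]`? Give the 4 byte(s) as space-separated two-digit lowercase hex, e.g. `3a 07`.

15 4a 75 3b

[6+:26] state=5581268 & 0x3ffffff = 0x5529d4; word=0x154a7500
[1+:5] mode=29 & 0x1f = 0x1d; word=0x154a753a
[0+:1] bank=1 & 0x1 = 0x1; word=0x154a753b
word = 0x154a753b → big-endian bytes:
  [0]=0x15  [1]=0x4a  [2]=0x75  [3]=0x3b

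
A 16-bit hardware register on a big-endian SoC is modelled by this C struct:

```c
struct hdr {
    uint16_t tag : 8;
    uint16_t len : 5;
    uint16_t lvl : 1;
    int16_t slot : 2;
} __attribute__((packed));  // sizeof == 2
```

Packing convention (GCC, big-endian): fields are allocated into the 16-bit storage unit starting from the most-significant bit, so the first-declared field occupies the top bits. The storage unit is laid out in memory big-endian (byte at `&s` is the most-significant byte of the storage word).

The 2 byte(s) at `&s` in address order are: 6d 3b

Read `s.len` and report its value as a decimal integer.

[0]=0x6d [1]=0x3b (big-endian) → word 0x6d3b
tag [8+:8] = (word>>8) & 0xff = 109
len [3+:5] = (word>>3) & 0x1f = 7  ←
lvl [2+:1] = (word>>2) & 0x1 = 0
slot [0+:2] = (word>>0) & 0x3 = 3

7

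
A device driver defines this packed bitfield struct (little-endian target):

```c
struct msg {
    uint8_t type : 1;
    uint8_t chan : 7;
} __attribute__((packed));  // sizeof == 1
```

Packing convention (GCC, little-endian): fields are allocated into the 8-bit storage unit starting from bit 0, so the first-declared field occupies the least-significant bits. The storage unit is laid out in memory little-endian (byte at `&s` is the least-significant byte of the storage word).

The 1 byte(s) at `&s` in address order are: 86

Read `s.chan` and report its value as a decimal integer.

[0]=0x86 (little-endian) → word 0x86
type:1 @ bit 0 → (0x86>>0)&0x1 = 0x0
chan:7 @ bit 1 → (0x86>>1)&0x7f = 0x43  ←

67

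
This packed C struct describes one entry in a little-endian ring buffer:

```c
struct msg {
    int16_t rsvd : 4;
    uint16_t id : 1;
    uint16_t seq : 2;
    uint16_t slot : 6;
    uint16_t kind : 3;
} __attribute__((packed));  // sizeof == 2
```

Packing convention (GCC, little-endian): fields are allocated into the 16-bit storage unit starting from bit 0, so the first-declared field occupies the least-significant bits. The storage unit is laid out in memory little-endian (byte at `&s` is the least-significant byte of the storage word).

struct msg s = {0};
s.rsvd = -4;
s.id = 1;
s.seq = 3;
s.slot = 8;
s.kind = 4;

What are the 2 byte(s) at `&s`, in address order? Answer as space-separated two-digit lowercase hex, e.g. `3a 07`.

rsvd:4 = -4 → 0xc << 0 → word 0x000c
id:1 = 1 → 0x1 << 4 → word 0x001c
seq:2 = 3 → 0x3 << 5 → word 0x007c
slot:6 = 8 → 0x8 << 7 → word 0x047c
kind:3 = 4 → 0x4 << 13 → word 0x847c
word = 0x847c → little-endian bytes:
  [0]=0x7c  [1]=0x84

7c 84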